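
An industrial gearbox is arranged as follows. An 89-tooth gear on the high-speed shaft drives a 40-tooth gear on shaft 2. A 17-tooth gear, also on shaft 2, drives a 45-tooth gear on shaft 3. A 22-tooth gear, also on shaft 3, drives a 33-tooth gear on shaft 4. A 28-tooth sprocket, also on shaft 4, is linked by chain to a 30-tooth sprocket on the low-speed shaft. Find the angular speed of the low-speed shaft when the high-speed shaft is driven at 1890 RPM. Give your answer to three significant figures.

988 RPM

gear mesh 40/89 = 0.44944 → 1890/0.44944 = 4205.2 RPM
gear mesh 45/17 = 2.6471 → 4205.2/2.6471 = 1588.7 RPM
gear mesh 33/22 = 1.5 → 1588.7/1.5 = 1059.1 RPM
chain 30/28 = 1.0714 → 1059.1/1.0714 = 988.49 RPM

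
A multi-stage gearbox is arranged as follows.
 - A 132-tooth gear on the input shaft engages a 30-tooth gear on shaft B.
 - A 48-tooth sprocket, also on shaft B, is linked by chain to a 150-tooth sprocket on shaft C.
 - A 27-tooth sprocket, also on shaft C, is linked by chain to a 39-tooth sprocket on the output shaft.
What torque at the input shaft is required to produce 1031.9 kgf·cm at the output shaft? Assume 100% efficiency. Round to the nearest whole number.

1006 kgf·cm

Overall ratio R = 0.22727 × 3.125 × 1.4444 = 1.0259.
Input torque = output torque / R = 1031.9 / 1.0259 = 1005.9 kgf·cm.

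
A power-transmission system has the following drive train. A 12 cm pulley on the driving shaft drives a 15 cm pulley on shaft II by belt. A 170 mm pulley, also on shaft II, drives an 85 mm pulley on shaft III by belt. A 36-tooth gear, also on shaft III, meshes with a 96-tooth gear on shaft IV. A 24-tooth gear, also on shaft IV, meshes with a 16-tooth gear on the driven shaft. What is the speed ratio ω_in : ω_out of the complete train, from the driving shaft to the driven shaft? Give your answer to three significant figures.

1.11

Each stage contributes driven/driver: belt 15/12 = 1.25, belt 85/170 = 0.5, gear mesh 96/36 = 2.6667, gear mesh 16/24 = 0.66667.
Overall: 1.25 × 0.5 × 2.6667 × 0.66667 = 1.1111.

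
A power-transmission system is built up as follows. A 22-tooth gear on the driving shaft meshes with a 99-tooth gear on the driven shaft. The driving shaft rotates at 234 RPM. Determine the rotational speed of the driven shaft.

52 RPM

the driving shaft → the driven shaft (gear mesh, 99/22): 234 ÷ 4.5 = 52 RPM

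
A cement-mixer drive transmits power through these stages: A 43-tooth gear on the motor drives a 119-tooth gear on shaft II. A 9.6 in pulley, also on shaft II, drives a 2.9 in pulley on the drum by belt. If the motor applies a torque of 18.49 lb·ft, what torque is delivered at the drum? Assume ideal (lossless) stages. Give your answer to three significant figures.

gear mesh 119/43 = 2.7674 → τ = 18.49·2.7674 = 51.17 lb·ft
belt 2.9/9.6 = 0.30208 → τ = 51.17·0.30208 = 15.458 lb·ft

15.5 lb·ft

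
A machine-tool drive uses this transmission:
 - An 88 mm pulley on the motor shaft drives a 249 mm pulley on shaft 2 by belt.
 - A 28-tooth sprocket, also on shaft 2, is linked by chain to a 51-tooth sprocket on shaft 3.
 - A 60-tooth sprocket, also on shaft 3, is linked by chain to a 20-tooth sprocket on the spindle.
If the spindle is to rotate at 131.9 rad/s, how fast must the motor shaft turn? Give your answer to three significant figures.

227 rad/s

Overall ratio R = 2.8295 × 1.8214 × 0.33333 = 1.7179.
Required input speed = output speed × R = 131.9 × 1.7179 = 226.6 rad/s.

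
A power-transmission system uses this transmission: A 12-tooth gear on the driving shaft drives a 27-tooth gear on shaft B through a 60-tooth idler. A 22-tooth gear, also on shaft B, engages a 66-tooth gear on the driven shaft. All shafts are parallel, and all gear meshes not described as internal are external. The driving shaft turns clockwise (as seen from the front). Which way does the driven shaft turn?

counterclockwise

the driving shaft → shaft B: driver → idler → driven is 2 external meshes, 2 reversals → CW.
shaft B → the driven shaft: external mesh, 1 reversal → CCW.
3 reversals in total — an odd number — so the driven shaft turns opposite to the driving shaft.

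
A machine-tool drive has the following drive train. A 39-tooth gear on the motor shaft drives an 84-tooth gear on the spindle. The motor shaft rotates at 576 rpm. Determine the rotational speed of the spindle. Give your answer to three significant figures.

267 rpm

gear mesh 84/39 = 2.1538 → 576/2.1538 = 267.43 rpm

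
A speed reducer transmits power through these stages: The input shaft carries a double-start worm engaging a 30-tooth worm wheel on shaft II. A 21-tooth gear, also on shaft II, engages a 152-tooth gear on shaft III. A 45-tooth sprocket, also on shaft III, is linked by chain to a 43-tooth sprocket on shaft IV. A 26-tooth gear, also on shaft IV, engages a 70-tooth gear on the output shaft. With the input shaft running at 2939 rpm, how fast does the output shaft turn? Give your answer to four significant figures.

10.52 rpm

the input shaft → shaft II (worm, 30/2): 2939 ÷ 15 = 195.93 rpm
shaft II → shaft III (gear mesh, 152/21): 195.93 ÷ 7.2381 = 27.07 rpm
shaft III → shaft IV (chain, 43/45): 27.07 ÷ 0.95556 = 28.329 rpm
shaft IV → the output shaft (gear mesh, 70/26): 28.329 ÷ 2.6923 = 10.522 rpm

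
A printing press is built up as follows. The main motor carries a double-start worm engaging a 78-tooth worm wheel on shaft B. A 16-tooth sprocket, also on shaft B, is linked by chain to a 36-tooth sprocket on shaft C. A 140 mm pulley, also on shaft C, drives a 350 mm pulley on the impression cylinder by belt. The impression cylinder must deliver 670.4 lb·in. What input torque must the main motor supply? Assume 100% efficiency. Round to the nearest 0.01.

3.06 lb·in

Overall ratio R = 39 × 2.25 × 2.5 = 219.38.
Input torque = output torque / R = 670.4 / 219.38 = 3.056 lb·in.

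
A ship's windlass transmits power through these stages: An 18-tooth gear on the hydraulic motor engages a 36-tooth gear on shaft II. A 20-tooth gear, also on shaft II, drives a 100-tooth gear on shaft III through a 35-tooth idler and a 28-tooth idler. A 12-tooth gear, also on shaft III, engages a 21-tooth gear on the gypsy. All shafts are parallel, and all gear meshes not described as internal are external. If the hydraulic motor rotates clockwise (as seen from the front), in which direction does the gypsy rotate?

counterclockwise

the hydraulic motor → shaft II: external mesh, 1 reversal → CCW.
shaft II → shaft III: driver → idler → idler → driven is 3 external meshes, 3 reversals → CW.
shaft III → the gypsy: external mesh, 1 reversal → CCW.
5 reversals in total — an odd number — so the gypsy turns opposite to the hydraulic motor.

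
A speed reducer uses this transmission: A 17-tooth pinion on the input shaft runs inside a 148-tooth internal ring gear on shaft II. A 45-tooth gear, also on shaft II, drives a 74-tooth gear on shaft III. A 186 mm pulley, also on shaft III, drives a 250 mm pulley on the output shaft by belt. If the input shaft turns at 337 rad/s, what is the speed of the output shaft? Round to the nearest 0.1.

17.5 rad/s

Internal gear: ratio = 148/17 = 8.7059, so shaft II turns at 337 / 8.7059 = 38.709 rad/s.
Gear mesh: ratio = 74/45 = 1.6444, so shaft III turns at 38.709 / 1.6444 = 23.54 rad/s.
Belt: ratio = 250/186 = 1.3441, so the output shaft turns at 23.54 / 1.3441 = 17.513 rad/s.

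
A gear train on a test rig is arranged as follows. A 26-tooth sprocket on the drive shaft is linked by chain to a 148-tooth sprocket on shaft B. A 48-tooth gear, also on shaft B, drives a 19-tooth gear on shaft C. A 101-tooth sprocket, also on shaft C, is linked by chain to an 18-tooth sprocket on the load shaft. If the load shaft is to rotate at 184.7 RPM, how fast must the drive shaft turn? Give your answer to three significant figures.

Overall ratio R = 5.6923 × 0.39583 × 0.17822 = 0.40156.
Required input speed = output speed × R = 184.7 × 0.40156 = 74.168 RPM.

74.2 RPM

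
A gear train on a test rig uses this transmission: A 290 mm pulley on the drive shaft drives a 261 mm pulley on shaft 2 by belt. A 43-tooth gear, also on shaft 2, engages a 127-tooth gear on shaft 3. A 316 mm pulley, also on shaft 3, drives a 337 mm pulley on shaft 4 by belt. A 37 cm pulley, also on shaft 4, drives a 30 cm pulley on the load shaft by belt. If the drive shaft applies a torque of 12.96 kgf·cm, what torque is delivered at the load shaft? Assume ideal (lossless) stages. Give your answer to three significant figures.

29.8 kgf·cm

After the belt (261/290): 12.96 × 0.9 = 11.664 kgf·cm
After the gear mesh (127/43): 11.664 × 2.9535 = 34.449 kgf·cm
After the belt (337/316): 34.449 × 1.0665 = 36.739 kgf·cm
After the belt (30/37): 36.739 × 0.81081 = 29.788 kgf·cm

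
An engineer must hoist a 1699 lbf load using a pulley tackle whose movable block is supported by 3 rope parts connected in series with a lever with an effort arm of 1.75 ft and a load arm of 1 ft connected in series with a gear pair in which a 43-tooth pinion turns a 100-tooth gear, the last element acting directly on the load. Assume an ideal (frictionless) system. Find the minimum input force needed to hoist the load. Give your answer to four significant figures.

139.2 lbf

Block-and-tackle MA = number of supporting rope parts = 3.
Lever MA = effort arm / load arm = 1.75/1 = 1.75.
Gear pair MA = 100/43 = 2.3256.
Combined ideal MA = 3 × 1.75 × 2.3256 = 12.209.
Effort = load / MA = 1699 / 12.209 = 139.16 lbf.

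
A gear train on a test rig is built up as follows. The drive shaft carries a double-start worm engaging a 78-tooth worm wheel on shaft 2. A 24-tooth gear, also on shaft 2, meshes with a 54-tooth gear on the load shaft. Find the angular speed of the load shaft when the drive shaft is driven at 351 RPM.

4 RPM

worm 78/2 = 39 → 351/39 = 9 RPM
gear mesh 54/24 = 2.25 → 9/2.25 = 4 RPM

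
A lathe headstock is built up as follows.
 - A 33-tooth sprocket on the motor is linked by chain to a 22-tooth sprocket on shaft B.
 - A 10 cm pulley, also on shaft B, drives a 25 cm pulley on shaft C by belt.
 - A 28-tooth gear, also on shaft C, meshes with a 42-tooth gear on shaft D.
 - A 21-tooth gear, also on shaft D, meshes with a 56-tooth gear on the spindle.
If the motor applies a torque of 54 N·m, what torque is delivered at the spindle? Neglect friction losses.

360 N·m

Chain: ratio = 22/33 = 0.66667; torque at shaft B = 54 × 0.66667 = 36 N·m.
Belt: ratio = 25/10 = 2.5; torque at shaft C = 36 × 2.5 = 90 N·m.
Gear mesh: ratio = 42/28 = 1.5; torque at shaft D = 90 × 1.5 = 135 N·m.
Gear mesh: ratio = 56/21 = 2.6667; torque at the spindle = 135 × 2.6667 = 360 N·m.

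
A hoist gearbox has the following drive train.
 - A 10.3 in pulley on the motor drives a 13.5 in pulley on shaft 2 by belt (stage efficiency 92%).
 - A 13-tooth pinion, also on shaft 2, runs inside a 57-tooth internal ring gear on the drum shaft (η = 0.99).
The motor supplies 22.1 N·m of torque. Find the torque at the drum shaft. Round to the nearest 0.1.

After the belt (13.5/10.3): 22.1 × 1.3107 × 0.92 = 26.649 N·m
After the internal gear (57/13): 26.649 × 4.3846 × 0.99 = 115.68 N·m

115.7 N·m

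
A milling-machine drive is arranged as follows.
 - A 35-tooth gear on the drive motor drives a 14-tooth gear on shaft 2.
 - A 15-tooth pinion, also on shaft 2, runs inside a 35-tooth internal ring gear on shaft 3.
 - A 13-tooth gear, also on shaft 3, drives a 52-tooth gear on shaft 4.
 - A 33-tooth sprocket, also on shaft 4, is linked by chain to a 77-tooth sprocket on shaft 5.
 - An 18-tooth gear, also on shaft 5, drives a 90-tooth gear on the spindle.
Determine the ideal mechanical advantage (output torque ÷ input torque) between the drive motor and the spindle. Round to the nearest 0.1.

43.6

Each stage contributes driven/driver: gear mesh 14/35 = 0.4, internal gear 35/15 = 2.3333, gear mesh 52/13 = 4, chain 77/33 = 2.3333, gear mesh 90/18 = 5.
Overall: 0.4 × 2.3333 × 4 × 2.3333 × 5 = 43.556.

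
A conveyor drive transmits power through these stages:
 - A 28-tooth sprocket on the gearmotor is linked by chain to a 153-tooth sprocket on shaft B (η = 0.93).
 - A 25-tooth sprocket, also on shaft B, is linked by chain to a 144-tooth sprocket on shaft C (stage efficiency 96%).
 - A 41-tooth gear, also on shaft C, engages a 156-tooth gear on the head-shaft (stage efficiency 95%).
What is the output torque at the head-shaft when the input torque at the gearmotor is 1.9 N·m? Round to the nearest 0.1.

chain 153/28 = 5.4643 → τ = 1.9·5.4643·0.93 = 9.6554 N·m
chain 144/25 = 5.76 → τ = 9.6554·5.76·0.96 = 53.39 N·m
gear mesh 156/41 = 3.8049 → τ = 53.39·3.8049·0.95 = 192.99 N·m

193.0 N·m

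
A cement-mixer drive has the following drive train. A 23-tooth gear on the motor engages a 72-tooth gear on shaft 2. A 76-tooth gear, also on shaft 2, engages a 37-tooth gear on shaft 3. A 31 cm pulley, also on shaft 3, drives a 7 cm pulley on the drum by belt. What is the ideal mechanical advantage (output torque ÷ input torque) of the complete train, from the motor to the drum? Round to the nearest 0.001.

0.344

Each stage contributes driven/driver: gear mesh 72/23 = 3.1304, gear mesh 37/76 = 0.48684, belt 7/31 = 0.22581.
Overall: 3.1304 × 0.48684 × 0.22581 = 0.34414.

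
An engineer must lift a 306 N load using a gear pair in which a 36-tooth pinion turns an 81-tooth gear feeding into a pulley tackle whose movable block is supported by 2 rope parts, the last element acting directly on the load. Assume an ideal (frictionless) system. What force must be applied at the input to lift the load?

Gear pair MA = 81/36 = 2.25.
Block-and-tackle MA = number of supporting rope parts = 2.
Combined ideal MA = 2.25 × 2 = 4.5.
Effort = load / MA = 306 / 4.5 = 68 N.

68 N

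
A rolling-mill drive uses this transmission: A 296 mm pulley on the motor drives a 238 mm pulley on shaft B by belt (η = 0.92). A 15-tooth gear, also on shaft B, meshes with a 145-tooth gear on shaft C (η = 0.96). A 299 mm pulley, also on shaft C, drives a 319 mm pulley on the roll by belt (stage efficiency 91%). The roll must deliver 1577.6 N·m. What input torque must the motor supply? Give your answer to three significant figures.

Overall ratio R = 0.80405 × 9.6667 × 1.0669 = 8.2924; overall efficiency η = 0.92 × 0.96 × 0.91 = 0.8037.
Input torque = output torque / (R × η) = 1577.6 / (8.2924 × 0.8037) = 236.71 N·m.

237 N·m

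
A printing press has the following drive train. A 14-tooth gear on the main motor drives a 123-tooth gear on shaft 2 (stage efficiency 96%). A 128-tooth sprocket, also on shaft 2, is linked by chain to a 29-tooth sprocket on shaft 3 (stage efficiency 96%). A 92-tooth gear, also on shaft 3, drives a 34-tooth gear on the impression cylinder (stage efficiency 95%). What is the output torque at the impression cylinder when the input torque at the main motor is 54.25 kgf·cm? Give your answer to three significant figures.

34.9 kgf·cm

gear mesh 123/14 = 8.7857 → τ = 54.25·8.7857·0.96 = 457.56 kgf·cm
chain 29/128 = 0.22656 → τ = 457.56·0.22656·0.96 = 99.519 kgf·cm
gear mesh 34/92 = 0.36957 → τ = 99.519·0.36957·0.95 = 34.94 kgf·cm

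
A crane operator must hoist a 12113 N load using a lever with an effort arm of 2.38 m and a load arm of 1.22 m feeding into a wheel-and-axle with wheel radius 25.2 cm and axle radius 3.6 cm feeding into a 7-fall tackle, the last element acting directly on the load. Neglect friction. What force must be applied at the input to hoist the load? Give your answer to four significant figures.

126.7 N

Lever MA = effort arm / load arm = 2.38/1.22 = 1.9508.
Wheel-and-axle MA = R/r = 25.2/3.6 = 7.
Block-and-tackle MA = number of supporting rope parts = 7.
Combined ideal MA = 1.9508 × 7 × 7 = 95.59.
Effort = load / MA = 12113 / 95.59 = 126.72 N.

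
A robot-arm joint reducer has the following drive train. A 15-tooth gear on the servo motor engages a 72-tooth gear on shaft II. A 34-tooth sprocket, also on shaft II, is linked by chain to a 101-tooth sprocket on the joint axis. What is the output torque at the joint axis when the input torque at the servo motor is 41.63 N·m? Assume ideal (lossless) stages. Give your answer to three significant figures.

After the gear mesh (72/15): 41.63 × 4.8 = 199.82 N·m
After the chain (101/34): 199.82 × 2.9706 = 593.59 N·m

594 N·m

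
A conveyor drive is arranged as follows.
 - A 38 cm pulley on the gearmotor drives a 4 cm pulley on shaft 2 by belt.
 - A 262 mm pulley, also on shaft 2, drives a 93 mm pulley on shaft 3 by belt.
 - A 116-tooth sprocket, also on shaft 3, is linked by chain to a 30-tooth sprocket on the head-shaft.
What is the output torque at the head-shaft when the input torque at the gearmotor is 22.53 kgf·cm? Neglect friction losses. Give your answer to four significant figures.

After the belt (4/38): 22.53 × 0.10526 = 2.3716 kgf·cm
After the belt (93/262): 2.3716 × 0.35496 = 0.84182 kgf·cm
After the chain (30/116): 0.84182 × 0.25862 = 0.21771 kgf·cm

0.2177 kgf·cm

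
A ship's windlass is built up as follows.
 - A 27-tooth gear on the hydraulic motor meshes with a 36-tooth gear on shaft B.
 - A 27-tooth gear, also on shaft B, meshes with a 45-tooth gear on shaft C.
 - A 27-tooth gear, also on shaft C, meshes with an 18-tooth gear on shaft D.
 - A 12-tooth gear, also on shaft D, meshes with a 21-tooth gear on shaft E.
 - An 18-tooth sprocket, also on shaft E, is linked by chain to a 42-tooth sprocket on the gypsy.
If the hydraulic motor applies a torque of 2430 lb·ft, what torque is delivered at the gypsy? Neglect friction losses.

14700 lb·ft

After the gear mesh (36/27): 2430 × 1.3333 = 3240 lb·ft
After the gear mesh (45/27): 3240 × 1.6667 = 5400 lb·ft
After the gear mesh (18/27): 5400 × 0.66667 = 3600 lb·ft
After the gear mesh (21/12): 3600 × 1.75 = 6300 lb·ft
After the chain (42/18): 6300 × 2.3333 = 14700 lb·ft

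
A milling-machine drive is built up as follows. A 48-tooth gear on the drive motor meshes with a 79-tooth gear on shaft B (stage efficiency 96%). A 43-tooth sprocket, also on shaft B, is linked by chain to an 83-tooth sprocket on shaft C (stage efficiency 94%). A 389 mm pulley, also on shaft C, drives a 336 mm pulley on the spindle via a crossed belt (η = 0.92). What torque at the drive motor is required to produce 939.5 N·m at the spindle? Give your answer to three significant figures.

Overall ratio R = 1.6458 × 1.9302 × 0.86375 = 2.744; overall efficiency η = 0.96 × 0.94 × 0.92 = 0.8302.
Input torque = output torque / (R × η) = 939.5 / (2.744 × 0.8302) = 412.41 N·m.

412 N·m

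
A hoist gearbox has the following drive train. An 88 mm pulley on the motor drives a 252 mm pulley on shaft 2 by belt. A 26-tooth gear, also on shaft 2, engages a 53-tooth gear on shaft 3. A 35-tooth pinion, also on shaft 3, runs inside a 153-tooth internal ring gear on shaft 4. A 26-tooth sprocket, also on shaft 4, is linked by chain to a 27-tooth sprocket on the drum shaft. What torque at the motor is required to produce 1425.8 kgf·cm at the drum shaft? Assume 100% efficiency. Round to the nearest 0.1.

Overall ratio R = 2.8636 × 2.0385 × 4.3714 × 1.0385 = 26.499.
Input torque = output torque / R = 1425.8 / 26.499 = 53.805 kgf·cm.

53.8 kgf·cm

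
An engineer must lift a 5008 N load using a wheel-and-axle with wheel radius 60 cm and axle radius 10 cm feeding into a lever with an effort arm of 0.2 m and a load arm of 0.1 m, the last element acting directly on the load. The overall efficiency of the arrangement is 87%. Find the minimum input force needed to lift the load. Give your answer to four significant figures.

479.7 N

Wheel-and-axle MA = R/r = 60/10 = 6.
Lever MA = effort arm / load arm = 0.2/0.1 = 2.
Combined ideal MA = 6 × 2 = 12.
Actual MA = 12 × 0.87 = 10.44.
Effort = load / actual MA = 5008 / 10.44 = 479.69 N.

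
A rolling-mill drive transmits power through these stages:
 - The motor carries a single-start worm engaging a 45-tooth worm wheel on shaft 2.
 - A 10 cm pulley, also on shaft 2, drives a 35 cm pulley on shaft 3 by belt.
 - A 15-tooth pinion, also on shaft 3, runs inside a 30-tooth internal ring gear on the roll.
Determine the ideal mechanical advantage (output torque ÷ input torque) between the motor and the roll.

315

Each stage contributes driven/driver: worm 45/1 = 45, belt 35/10 = 3.5, internal gear 30/15 = 2.
Overall: 45 × 3.5 × 2 = 315.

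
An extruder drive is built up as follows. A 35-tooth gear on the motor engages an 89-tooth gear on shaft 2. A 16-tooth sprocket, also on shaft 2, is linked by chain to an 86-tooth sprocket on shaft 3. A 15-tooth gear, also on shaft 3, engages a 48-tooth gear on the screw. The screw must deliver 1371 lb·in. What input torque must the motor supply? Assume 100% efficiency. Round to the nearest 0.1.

Overall ratio R = 2.5429 × 5.375 × 3.2 = 43.737.
Input torque = output torque / R = 1371 / 43.737 = 31.346 lb·in.

31.3 lb·in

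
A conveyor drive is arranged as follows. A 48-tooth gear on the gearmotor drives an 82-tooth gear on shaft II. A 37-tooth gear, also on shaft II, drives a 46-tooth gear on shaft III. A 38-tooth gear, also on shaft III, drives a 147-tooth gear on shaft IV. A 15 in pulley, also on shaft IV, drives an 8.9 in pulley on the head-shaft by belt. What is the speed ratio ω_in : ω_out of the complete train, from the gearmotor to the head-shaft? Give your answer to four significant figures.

Each stage contributes driven/driver: gear mesh 82/48 = 1.7083, gear mesh 46/37 = 1.2432, gear mesh 147/38 = 3.8684, belt 8.9/15 = 0.59333.
Overall: 1.7083 × 1.2432 × 3.8684 × 0.59333 = 4.8748.

4.875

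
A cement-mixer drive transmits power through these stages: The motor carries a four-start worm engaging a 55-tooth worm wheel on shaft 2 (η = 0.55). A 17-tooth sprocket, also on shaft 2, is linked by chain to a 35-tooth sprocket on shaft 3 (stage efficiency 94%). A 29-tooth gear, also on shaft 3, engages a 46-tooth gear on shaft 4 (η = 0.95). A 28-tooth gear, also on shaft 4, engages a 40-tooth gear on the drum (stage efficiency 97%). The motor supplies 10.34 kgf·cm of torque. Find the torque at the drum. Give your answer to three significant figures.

worm 55/4 = 13.75 → τ = 10.34·13.75·0.55 = 78.196 kgf·cm
chain 35/17 = 2.0588 → τ = 78.196·2.0588·0.94 = 151.33 kgf·cm
gear mesh 46/29 = 1.5862 → τ = 151.33·1.5862·0.95 = 228.04 kgf·cm
gear mesh 40/28 = 1.4286 → τ = 228.04·1.4286·0.97 = 316 kgf·cm

316 kgf·cm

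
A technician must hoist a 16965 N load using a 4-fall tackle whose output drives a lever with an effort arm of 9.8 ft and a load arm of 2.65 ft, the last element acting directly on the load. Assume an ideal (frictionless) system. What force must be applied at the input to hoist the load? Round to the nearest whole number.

1147 N

Block-and-tackle MA = number of supporting rope parts = 4.
Lever MA = effort arm / load arm = 9.8/2.65 = 3.6981.
Combined ideal MA = 4 × 3.6981 = 14.792.
Effort = load / MA = 16965 / 14.792 = 1146.9 N.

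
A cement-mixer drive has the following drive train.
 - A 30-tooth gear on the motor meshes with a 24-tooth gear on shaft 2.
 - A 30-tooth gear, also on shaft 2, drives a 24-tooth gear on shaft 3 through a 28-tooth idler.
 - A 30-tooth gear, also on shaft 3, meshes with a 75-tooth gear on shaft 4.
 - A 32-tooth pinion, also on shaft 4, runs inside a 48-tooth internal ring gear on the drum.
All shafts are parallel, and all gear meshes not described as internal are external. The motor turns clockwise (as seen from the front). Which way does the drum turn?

clockwise

the motor → shaft 2: external mesh, 1 reversal → CCW.
shaft 2 → shaft 3: driver → idler → driven is 2 external meshes, 2 reversals → CCW.
shaft 3 → shaft 4: external mesh, 1 reversal → CW.
shaft 4 → the drum: internal mesh, same direction → CW.
4 reversals in total — an even number — so the drum turns the same way as the motor.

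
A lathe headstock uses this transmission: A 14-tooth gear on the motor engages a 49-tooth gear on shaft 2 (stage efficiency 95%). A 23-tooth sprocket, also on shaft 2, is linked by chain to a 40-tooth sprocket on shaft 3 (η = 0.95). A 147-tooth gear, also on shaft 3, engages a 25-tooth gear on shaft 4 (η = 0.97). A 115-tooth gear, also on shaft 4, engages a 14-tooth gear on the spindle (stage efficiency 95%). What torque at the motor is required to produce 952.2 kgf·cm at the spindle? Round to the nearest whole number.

9085 kgf·cm

Overall ratio R = 3.5 × 1.7391 × 0.17007 × 0.12174 = 0.12602; overall efficiency η = 0.95 × 0.95 × 0.97 × 0.95 = 0.8317.
Input torque = output torque / (R × η) = 952.2 / (0.12602 × 0.8317) = 9085.2 kgf·cm.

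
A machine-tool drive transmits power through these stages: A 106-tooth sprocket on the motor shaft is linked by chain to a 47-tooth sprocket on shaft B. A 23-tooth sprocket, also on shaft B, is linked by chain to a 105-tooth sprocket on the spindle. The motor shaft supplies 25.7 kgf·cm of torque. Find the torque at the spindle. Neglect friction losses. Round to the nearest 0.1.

chain 47/106 = 0.4434 → τ = 25.7·0.4434 = 11.395 kgf·cm
chain 105/23 = 4.5652 → τ = 11.395·4.5652 = 52.022 kgf·cm

52.0 kgf·cm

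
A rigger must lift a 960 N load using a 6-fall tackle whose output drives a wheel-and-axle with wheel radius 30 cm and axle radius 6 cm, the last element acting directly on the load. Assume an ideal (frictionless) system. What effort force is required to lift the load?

32 N

Block-and-tackle MA = number of supporting rope parts = 6.
Wheel-and-axle MA = R/r = 30/6 = 5.
Combined ideal MA = 6 × 5 = 30.
Effort = load / MA = 960 / 30 = 32 N.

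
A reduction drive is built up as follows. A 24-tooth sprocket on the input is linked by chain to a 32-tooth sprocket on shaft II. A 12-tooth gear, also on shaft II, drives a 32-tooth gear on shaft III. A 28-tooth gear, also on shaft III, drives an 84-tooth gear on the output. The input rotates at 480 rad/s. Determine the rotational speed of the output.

the input → shaft II (chain, 32/24): 480 ÷ 1.3333 = 360 rad/s
shaft II → shaft III (gear mesh, 32/12): 360 ÷ 2.6667 = 135 rad/s
shaft III → the output (gear mesh, 84/28): 135 ÷ 3 = 45 rad/s

45 rad/s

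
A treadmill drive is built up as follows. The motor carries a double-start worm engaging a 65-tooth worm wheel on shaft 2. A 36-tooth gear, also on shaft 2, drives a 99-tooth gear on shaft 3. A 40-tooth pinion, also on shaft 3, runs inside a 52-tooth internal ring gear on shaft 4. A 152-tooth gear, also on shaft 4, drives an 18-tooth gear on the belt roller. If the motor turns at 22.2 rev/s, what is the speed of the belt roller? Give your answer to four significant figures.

Worm: ratio = 65/2 = 32.5, so shaft 2 turns at 22.2 / 32.5 = 0.68308 rev/s.
Gear mesh: ratio = 99/36 = 2.75, so shaft 3 turns at 0.68308 / 2.75 = 0.24839 rev/s.
Internal gear: ratio = 52/40 = 1.3, so shaft 4 turns at 0.24839 / 1.3 = 0.19107 rev/s.
Gear mesh: ratio = 18/152 = 0.11842, so the belt roller turns at 0.19107 / 0.11842 = 1.6135 rev/s.

1.613 rev/s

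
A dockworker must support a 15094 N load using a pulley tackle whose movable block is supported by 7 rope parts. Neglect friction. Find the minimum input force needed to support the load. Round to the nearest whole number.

Block-and-tackle MA = number of supporting rope parts = 7.
Effort = load / MA = 15094 / 7 = 2156.3 N.

2156 N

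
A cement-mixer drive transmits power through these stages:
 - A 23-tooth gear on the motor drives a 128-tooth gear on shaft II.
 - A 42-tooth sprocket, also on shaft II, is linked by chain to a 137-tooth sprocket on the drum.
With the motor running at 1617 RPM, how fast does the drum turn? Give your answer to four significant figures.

Gear mesh: ratio = 128/23 = 5.5652, so shaft II turns at 1617 / 5.5652 = 290.55 RPM.
Chain: ratio = 137/42 = 3.2619, so the drum turns at 290.55 / 3.2619 = 89.075 RPM.

89.08 RPM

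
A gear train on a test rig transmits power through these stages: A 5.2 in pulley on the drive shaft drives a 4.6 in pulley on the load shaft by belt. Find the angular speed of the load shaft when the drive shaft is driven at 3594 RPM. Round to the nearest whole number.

4063 RPM

belt 4.6/5.2 = 0.88462 → 3594/0.88462 = 4062.8 RPM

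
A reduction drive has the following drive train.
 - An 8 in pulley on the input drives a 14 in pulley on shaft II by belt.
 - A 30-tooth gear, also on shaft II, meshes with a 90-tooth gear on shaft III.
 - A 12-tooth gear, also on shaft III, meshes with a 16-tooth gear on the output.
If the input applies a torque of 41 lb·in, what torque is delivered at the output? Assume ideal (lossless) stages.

After the belt (14/8): 41 × 1.75 = 71.75 lb·in
After the gear mesh (90/30): 71.75 × 3 = 215.25 lb·in
After the gear mesh (16/12): 215.25 × 1.3333 = 287 lb·in

287 lb·in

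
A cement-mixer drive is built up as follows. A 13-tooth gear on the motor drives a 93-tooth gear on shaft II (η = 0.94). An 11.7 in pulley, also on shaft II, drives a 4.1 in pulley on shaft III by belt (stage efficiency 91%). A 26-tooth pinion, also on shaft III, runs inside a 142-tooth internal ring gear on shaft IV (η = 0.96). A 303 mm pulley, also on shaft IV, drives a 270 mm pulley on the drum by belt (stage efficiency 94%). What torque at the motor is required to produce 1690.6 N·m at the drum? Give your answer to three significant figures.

Overall ratio R = 7.1538 × 0.35043 × 5.4615 × 0.89109 = 12.2; overall efficiency η = 0.94 × 0.91 × 0.96 × 0.94 = 0.7719.
Input torque = output torque / (R × η) = 1690.6 / (12.2 × 0.7719) = 179.51 N·m.

180 N·m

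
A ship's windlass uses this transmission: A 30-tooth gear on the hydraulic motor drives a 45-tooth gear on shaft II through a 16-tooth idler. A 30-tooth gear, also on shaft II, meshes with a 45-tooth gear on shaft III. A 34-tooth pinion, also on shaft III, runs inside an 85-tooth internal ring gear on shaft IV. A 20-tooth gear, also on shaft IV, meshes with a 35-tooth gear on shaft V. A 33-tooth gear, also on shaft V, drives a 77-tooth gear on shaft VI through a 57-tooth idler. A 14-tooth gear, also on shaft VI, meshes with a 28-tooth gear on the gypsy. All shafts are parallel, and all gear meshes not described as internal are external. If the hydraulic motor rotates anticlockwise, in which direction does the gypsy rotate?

the hydraulic motor → shaft II: driver → idler → driven is 2 external meshes, 2 reversals → CCW.
shaft II → shaft III: external mesh, 1 reversal → CW.
shaft III → shaft IV: internal mesh, same direction → CW.
shaft IV → shaft V: external mesh, 1 reversal → CCW.
shaft V → shaft VI: driver → idler → driven is 2 external meshes, 2 reversals → CCW.
shaft VI → the gypsy: external mesh, 1 reversal → CW.
7 reversals in total — an odd number — so the gypsy turns opposite to the hydraulic motor.

clockwise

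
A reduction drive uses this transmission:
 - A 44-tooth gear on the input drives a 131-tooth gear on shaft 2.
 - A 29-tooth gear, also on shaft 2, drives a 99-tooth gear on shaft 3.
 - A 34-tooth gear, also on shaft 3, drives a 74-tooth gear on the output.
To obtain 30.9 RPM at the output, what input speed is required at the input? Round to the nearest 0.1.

Overall ratio R = 2.9773 × 3.4138 × 2.1765 = 22.121.
Required input speed = output speed × R = 30.9 × 22.121 = 683.54 RPM.

683.5 RPM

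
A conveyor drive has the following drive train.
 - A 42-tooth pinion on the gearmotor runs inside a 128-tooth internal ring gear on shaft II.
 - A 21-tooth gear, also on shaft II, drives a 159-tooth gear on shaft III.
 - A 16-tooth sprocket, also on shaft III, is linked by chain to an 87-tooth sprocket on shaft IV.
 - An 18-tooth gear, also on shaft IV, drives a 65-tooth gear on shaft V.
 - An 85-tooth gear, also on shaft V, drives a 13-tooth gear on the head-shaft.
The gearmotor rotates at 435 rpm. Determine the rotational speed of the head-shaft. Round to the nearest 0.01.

6.28 rpm

Internal gear: ratio = 128/42 = 3.0476, so shaft II turns at 435 / 3.0476 = 142.73 rpm.
Gear mesh: ratio = 159/21 = 7.5714, so shaft III turns at 142.73 / 7.5714 = 18.852 rpm.
Chain: ratio = 87/16 = 5.4375, so shaft IV turns at 18.852 / 5.4375 = 3.467 rpm.
Gear mesh: ratio = 65/18 = 3.6111, so shaft V turns at 3.467 / 3.6111 = 0.96009 rpm.
Gear mesh: ratio = 13/85 = 0.15294, so the head-shaft turns at 0.96009 / 0.15294 = 6.2775 rpm.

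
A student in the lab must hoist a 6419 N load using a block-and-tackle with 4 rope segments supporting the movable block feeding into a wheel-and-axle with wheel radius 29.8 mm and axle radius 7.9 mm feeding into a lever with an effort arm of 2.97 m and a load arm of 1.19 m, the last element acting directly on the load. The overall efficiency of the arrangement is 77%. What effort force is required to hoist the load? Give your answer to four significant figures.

Block-and-tackle MA = number of supporting rope parts = 4.
Wheel-and-axle MA = R/r = 29.8/7.9 = 3.7722.
Lever MA = effort arm / load arm = 2.97/1.19 = 2.4958.
Combined ideal MA = 4 × 3.7722 × 2.4958 = 37.658.
Actual MA = 37.658 × 0.77 = 28.997.
Effort = load / actual MA = 6419 / 28.997 = 221.37 N.

221.4 N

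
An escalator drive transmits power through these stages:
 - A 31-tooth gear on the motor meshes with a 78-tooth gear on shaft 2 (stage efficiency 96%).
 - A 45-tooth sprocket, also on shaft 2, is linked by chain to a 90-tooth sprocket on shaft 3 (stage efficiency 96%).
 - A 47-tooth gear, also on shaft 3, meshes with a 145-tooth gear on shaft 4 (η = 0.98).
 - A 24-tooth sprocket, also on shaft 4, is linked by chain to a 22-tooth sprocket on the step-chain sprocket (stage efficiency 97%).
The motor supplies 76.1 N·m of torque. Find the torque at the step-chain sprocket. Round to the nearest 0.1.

948.8 N·m

After the gear mesh (78/31): 76.1 × 2.5161 × 0.96 = 183.82 N·m
After the chain (90/45): 183.82 × 2 × 0.96 = 352.93 N·m
After the gear mesh (145/47): 352.93 × 3.0851 × 0.98 = 1067.1 N·m
After the chain (22/24): 1067.1 × 0.91667 × 0.97 = 948.79 N·m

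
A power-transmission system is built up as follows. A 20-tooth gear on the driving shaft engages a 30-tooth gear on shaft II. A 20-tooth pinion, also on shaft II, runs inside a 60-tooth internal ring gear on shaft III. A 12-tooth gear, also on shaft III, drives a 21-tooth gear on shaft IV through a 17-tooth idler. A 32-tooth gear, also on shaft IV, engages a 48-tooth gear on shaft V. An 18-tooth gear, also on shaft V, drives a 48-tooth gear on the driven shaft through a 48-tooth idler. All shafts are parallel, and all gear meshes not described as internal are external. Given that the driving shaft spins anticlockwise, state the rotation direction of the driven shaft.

the driving shaft → shaft II: external mesh, 1 reversal → CW.
shaft II → shaft III: internal mesh, same direction → CW.
shaft III → shaft IV: driver → idler → driven is 2 external meshes, 2 reversals → CW.
shaft IV → shaft V: external mesh, 1 reversal → CCW.
shaft V → the driven shaft: driver → idler → driven is 2 external meshes, 2 reversals → CCW.
6 reversals in total — an even number — so the driven shaft turns the same way as the driving shaft.

anticlockwise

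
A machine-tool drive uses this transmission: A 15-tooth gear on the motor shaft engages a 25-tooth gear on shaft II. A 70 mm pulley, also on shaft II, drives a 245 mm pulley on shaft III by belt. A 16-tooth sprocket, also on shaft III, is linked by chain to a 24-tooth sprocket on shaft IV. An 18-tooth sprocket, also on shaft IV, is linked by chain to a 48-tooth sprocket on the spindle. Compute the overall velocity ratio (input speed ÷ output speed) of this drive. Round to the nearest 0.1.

Each stage contributes driven/driver: gear mesh 25/15 = 1.6667, belt 245/70 = 3.5, chain 24/16 = 1.5, chain 48/18 = 2.6667.
Overall: 1.6667 × 3.5 × 1.5 × 2.6667 = 23.333.

23.3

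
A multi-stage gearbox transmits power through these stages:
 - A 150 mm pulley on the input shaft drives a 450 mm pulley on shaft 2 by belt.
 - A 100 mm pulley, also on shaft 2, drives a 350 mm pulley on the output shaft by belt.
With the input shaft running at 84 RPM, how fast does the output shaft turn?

8 RPM

belt 450/150 = 3 → 84/3 = 28 RPM
belt 350/100 = 3.5 → 28/3.5 = 8 RPM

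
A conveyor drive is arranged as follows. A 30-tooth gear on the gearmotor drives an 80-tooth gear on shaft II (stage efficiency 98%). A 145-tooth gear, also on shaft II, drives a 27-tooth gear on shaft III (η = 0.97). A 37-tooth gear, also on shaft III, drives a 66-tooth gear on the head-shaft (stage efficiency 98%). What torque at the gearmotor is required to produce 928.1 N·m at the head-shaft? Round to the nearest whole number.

1125 N·m

Overall ratio R = 2.6667 × 0.18621 × 1.7838 = 0.88574; overall efficiency η = 0.98 × 0.97 × 0.98 = 0.9316.
Input torque = output torque / (R × η) = 928.1 / (0.88574 × 0.9316) = 1124.8 N·m.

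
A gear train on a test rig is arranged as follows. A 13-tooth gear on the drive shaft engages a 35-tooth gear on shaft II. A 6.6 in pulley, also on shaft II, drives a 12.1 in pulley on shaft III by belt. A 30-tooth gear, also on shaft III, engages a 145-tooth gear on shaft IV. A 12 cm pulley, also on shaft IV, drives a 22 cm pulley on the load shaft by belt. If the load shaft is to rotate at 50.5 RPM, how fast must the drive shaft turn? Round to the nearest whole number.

2209 RPM

Overall ratio R = 2.6923 × 1.8333 × 4.8333 × 1.8333 = 43.738.
Required input speed = output speed × R = 50.5 × 43.738 = 2208.7 RPM.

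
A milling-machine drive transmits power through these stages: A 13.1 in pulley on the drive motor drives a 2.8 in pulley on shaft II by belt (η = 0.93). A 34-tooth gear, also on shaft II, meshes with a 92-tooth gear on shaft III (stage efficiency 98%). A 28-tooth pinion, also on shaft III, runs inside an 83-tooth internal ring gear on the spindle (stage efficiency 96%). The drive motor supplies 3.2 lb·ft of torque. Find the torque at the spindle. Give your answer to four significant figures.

4.800 lb·ft

belt 2.8/13.1 = 0.21374 → τ = 3.2·0.21374·0.93 = 0.63609 lb·ft
gear mesh 92/34 = 2.7059 → τ = 0.63609·2.7059·0.98 = 1.6868 lb·ft
internal gear 83/28 = 2.9643 → τ = 1.6868·2.9643·0.96 = 4.8001 lb·ft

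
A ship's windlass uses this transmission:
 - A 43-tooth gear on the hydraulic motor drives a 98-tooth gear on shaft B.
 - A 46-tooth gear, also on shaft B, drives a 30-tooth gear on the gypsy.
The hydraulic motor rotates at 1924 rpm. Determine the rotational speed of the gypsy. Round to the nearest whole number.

the hydraulic motor → shaft B (gear mesh, 98/43): 1924 ÷ 2.2791 = 844.2 rpm
shaft B → the gypsy (gear mesh, 30/46): 844.2 ÷ 0.65217 = 1294.4 rpm

1294 rpm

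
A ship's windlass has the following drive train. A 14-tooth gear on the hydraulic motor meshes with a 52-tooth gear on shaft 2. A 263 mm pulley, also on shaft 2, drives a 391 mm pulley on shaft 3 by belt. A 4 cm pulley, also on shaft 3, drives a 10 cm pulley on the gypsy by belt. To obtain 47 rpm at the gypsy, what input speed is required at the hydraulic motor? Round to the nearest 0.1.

Overall ratio R = 3.7143 × 1.4867 × 2.5 = 13.805.
Required input speed = output speed × R = 47 × 13.805 = 648.83 rpm.

648.8 rpm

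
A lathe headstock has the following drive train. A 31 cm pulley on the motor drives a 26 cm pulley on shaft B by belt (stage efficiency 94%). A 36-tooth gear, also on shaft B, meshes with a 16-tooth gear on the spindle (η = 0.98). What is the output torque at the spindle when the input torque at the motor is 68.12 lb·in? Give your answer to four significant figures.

23.39 lb·in

After the belt (26/31): 68.12 × 0.83871 × 0.94 = 53.705 lb·in
After the gear mesh (16/36): 53.705 × 0.44444 × 0.98 = 23.391 lb·in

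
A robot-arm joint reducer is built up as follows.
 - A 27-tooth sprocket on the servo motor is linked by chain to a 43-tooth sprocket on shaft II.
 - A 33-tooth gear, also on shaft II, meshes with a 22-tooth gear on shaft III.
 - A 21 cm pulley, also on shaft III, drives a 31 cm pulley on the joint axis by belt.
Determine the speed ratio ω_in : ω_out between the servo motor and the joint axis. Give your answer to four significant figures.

Each stage contributes driven/driver: chain 43/27 = 1.5926, gear mesh 22/33 = 0.66667, belt 31/21 = 1.4762.
Overall: 1.5926 × 0.66667 × 1.4762 = 1.5673.

1.567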